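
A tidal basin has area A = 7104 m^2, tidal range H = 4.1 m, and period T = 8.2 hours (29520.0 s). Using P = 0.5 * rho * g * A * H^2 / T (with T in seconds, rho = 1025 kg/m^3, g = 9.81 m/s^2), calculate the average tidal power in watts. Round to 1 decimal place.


Convert period to seconds: T = 8.2 * 3600 = 29520.0 s
H^2 = 4.1^2 = 16.81
P = 0.5 * rho * g * A * H^2 / T
P = 0.5 * 1025 * 9.81 * 7104 * 16.81 / 29520.0
P = 20338.4 W

20338.4


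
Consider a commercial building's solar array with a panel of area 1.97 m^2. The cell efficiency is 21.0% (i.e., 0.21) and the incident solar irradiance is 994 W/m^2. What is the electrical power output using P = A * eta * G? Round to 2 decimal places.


Use the solar power formula P = A * eta * G.
Given: A = 1.97 m^2, eta = 0.21, G = 994 W/m^2
P = 1.97 * 0.21 * 994
P = 411.22 W

411.22


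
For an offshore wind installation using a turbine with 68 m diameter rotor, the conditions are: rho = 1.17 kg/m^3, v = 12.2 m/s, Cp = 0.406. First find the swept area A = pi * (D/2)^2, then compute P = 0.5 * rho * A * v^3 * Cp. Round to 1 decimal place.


Step 1 -- Compute swept area:
  A = pi * (D/2)^2 = pi * (68/2)^2 = 3631.68 m^2
Step 2 -- Apply wind power equation:
  P = 0.5 * rho * A * v^3 * Cp
  v^3 = 12.2^3 = 1815.848
  P = 0.5 * 1.17 * 3631.68 * 1815.848 * 0.406
  P = 1566278.9 W

1566278.9


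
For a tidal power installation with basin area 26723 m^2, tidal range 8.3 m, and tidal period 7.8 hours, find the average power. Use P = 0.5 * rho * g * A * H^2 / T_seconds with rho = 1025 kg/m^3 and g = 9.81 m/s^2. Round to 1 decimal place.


Convert period to seconds: T = 7.8 * 3600 = 28080.0 s
H^2 = 8.3^2 = 68.89
P = 0.5 * rho * g * A * H^2 / T
P = 0.5 * 1025 * 9.81 * 26723 * 68.89 / 28080.0
P = 329615.2 W

329615.2


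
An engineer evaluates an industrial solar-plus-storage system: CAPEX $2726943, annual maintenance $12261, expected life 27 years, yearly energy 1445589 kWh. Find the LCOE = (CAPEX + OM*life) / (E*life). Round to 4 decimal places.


Total cost = CAPEX + OM * lifetime = 2726943 + 12261 * 27 = 2726943 + 331047 = 3057990
Total generation = annual * lifetime = 1445589 * 27 = 39030903 kWh
LCOE = 3057990 / 39030903
LCOE = 0.0783 $/kWh

0.0783


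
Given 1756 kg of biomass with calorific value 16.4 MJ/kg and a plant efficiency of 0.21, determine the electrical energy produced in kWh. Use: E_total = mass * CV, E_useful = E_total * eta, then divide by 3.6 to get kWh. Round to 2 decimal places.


Total energy = mass * CV = 1756 * 16.4 = 28798.4 MJ
Useful energy = total * eta = 28798.4 * 0.21 = 6047.66 MJ
Convert to kWh: 6047.66 / 3.6
Useful energy = 1679.91 kWh

1679.91


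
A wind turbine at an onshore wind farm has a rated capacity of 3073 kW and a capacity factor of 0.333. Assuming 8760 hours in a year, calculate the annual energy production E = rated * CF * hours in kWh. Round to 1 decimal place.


Annual energy = rated_kW * capacity_factor * hours_per_year
Given: P_rated = 3073 kW, CF = 0.333, hours = 8760
E = 3073 * 0.333 * 8760
E = 8964186.8 kWh

8964186.8


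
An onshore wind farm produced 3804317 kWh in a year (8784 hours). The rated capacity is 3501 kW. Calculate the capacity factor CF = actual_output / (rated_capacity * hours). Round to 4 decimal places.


Capacity factor = actual output / maximum possible output
Maximum possible = rated * hours = 3501 * 8784 = 30752784 kWh
CF = 3804317 / 30752784
CF = 0.1237

0.1237


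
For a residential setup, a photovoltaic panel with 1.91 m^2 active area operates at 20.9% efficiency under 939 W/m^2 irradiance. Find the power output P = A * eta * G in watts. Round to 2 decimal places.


Use the solar power formula P = A * eta * G.
Given: A = 1.91 m^2, eta = 0.209, G = 939 W/m^2
P = 1.91 * 0.209 * 939
P = 374.84 W

374.84


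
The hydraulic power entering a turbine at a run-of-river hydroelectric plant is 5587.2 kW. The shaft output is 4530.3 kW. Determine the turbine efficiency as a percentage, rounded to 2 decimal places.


Turbine efficiency = (output power / input power) * 100
eta = (4530.3 / 5587.2) * 100
eta = 81.08%

81.08


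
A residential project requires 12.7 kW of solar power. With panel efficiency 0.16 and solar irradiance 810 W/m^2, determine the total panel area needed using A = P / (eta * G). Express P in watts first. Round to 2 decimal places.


Convert target power to watts: P = 12.7 * 1000 = 12700.0 W
Compute denominator: eta * G = 0.16 * 810 = 129.6
Required area A = P / (eta * G) = 12700.0 / 129.6
A = 97.99 m^2

97.99


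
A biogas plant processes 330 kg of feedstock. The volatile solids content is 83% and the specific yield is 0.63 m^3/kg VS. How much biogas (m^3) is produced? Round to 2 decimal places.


Compute volatile solids:
  VS = mass * VS_fraction = 330 * 0.83 = 273.9 kg
Calculate biogas volume:
  Biogas = VS * specific_yield = 273.9 * 0.63
  Biogas = 172.56 m^3

172.56


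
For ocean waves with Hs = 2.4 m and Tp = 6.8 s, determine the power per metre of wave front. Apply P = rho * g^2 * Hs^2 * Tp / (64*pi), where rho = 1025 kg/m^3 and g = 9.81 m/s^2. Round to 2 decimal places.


Apply wave power formula:
  g^2 = 9.81^2 = 96.2361
  Hs^2 = 2.4^2 = 5.76
  Numerator = rho * g^2 * Hs^2 * Tp = 1025 * 96.2361 * 5.76 * 6.8 = 3863609.95
  Denominator = 64 * pi = 201.0619
  P = 3863609.95 / 201.0619 = 19216.02 W/m

19216.02


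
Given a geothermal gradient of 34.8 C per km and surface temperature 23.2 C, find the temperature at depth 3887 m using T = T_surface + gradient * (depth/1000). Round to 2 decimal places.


Convert depth to km: 3887 / 1000 = 3.887 km
Temperature increase = gradient * depth_km = 34.8 * 3.887 = 135.27 C
Temperature at depth = T_surface + delta_T = 23.2 + 135.27
T = 158.47 C

158.47


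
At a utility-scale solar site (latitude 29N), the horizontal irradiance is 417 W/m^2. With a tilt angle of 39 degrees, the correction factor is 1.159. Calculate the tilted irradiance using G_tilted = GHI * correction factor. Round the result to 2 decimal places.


Identify the given values:
  GHI = 417 W/m^2, tilt correction factor = 1.159
Apply the formula G_tilted = GHI * factor:
  G_tilted = 417 * 1.159
  G_tilted = 483.30 W/m^2

483.30


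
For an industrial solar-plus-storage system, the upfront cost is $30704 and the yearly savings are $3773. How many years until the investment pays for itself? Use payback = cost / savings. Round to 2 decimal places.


Simple payback period = initial cost / annual savings
Payback = 30704 / 3773
Payback = 8.14 years

8.14


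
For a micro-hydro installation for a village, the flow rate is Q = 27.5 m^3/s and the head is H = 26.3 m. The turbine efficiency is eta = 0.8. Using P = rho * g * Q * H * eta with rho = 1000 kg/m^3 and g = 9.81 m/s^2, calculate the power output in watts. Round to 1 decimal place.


Apply the hydropower formula P = rho * g * Q * H * eta
rho * g = 1000 * 9.81 = 9810.0
P = 9810.0 * 27.5 * 26.3 * 0.8
P = 5676066.0 W

5676066.0


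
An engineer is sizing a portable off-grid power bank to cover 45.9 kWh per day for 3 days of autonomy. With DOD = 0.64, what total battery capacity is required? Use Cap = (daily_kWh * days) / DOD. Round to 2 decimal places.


Total energy needed = daily * days = 45.9 * 3 = 137.7 kWh
Account for depth of discharge:
  Cap = total_energy / DOD = 137.7 / 0.64
  Cap = 215.16 kWh

215.16


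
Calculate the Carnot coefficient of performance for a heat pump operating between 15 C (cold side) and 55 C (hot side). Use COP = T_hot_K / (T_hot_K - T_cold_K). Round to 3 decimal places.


Convert to Kelvin:
  T_hot = 55 + 273.15 = 328.15 K
  T_cold = 15 + 273.15 = 288.15 K
Apply Carnot COP formula:
  COP = T_hot_K / (T_hot_K - T_cold_K) = 328.15 / 40.0
  COP = 8.204

8.204


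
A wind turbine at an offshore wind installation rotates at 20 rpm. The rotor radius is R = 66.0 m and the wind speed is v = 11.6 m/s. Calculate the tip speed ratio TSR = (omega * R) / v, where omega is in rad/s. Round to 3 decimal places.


Convert rotational speed to rad/s:
  omega = 20 * 2 * pi / 60 = 2.0944 rad/s
Compute tip speed:
  v_tip = omega * R = 2.0944 * 66.0 = 138.23 m/s
Tip speed ratio:
  TSR = v_tip / v_wind = 138.23 / 11.6 = 11.916

11.916


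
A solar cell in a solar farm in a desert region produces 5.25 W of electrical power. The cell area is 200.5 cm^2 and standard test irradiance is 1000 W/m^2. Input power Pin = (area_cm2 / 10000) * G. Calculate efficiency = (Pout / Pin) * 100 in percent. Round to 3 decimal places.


First compute the input power:
  Pin = area_cm2 / 10000 * G = 200.5 / 10000 * 1000 = 20.05 W
Then compute efficiency:
  Efficiency = (Pout / Pin) * 100 = (5.25 / 20.05) * 100
  Efficiency = 26.185%

26.185


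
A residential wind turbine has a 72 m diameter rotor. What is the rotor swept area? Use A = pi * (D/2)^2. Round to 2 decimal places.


Compute the rotor radius:
  r = D / 2 = 72 / 2 = 36.0 m
Calculate swept area:
  A = pi * r^2 = pi * 36.0^2
  A = 4071.50 m^2

4071.50


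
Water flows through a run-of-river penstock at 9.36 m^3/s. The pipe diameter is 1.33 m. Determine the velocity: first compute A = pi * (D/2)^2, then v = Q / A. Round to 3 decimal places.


Compute pipe cross-sectional area:
  A = pi * (D/2)^2 = pi * (1.33/2)^2 = 1.3893 m^2
Calculate velocity:
  v = Q / A = 9.36 / 1.3893
  v = 6.737 m/s

6.737


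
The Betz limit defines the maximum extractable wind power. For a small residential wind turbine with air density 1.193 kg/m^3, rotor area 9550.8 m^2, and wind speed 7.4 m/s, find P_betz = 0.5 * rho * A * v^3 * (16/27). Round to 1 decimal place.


The Betz coefficient Cp_max = 16/27 = 0.5926
v^3 = 7.4^3 = 405.224
P_betz = 0.5 * rho * A * v^3 * Cp_max
P_betz = 0.5 * 1.193 * 9550.8 * 405.224 * 0.5926
P_betz = 1368048.8 W

1368048.8


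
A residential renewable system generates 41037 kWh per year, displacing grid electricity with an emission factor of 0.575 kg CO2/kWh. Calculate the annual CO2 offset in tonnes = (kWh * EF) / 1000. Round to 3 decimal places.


CO2 offset in kg = generation * emission_factor
CO2 offset = 41037 * 0.575 = 23596.28 kg
Convert to tonnes:
  CO2 offset = 23596.28 / 1000 = 23.596 tonnes

23.596


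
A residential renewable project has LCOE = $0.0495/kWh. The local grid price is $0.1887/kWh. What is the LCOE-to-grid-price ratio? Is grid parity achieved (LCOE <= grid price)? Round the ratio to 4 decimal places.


Compare LCOE to grid price:
  LCOE = $0.0495/kWh, Grid price = $0.1887/kWh
  Ratio = LCOE / grid_price = 0.0495 / 0.1887 = 0.2623
  Grid parity achieved (ratio <= 1)? yes

0.2623


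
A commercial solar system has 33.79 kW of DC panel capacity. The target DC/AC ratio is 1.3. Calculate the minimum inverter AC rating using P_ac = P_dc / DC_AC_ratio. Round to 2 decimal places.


The inverter AC capacity is determined by the DC/AC ratio.
Given: P_dc = 33.79 kW, DC/AC ratio = 1.3
P_ac = P_dc / ratio = 33.79 / 1.3
P_ac = 25.99 kW

25.99


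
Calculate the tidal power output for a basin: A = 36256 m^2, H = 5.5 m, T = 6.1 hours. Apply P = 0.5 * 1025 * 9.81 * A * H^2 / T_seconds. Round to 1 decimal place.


Convert period to seconds: T = 6.1 * 3600 = 21960.0 s
H^2 = 5.5^2 = 30.25
P = 0.5 * rho * g * A * H^2 / T
P = 0.5 * 1025 * 9.81 * 36256 * 30.25 / 21960.0
P = 251093.7 W

251093.7


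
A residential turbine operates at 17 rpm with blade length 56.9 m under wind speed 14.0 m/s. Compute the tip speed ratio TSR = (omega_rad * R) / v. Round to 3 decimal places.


Convert rotational speed to rad/s:
  omega = 17 * 2 * pi / 60 = 1.7802 rad/s
Compute tip speed:
  v_tip = omega * R = 1.7802 * 56.9 = 101.295 m/s
Tip speed ratio:
  TSR = v_tip / v_wind = 101.295 / 14.0 = 7.235

7.235


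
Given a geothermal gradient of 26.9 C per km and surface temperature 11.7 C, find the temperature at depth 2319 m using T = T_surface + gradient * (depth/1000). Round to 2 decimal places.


Convert depth to km: 2319 / 1000 = 2.319 km
Temperature increase = gradient * depth_km = 26.9 * 2.319 = 62.38 C
Temperature at depth = T_surface + delta_T = 11.7 + 62.38
T = 74.08 C

74.08


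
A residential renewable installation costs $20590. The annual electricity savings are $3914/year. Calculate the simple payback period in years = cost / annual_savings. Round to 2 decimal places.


Simple payback period = initial cost / annual savings
Payback = 20590 / 3914
Payback = 5.26 years

5.26


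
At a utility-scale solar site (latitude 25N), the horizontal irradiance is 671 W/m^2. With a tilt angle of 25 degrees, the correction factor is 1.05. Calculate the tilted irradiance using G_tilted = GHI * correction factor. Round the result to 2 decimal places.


Identify the given values:
  GHI = 671 W/m^2, tilt correction factor = 1.05
Apply the formula G_tilted = GHI * factor:
  G_tilted = 671 * 1.05
  G_tilted = 704.55 W/m^2

704.55


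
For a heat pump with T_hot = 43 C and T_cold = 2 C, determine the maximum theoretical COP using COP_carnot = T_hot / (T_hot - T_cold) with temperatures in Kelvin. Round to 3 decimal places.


Convert to Kelvin:
  T_hot = 43 + 273.15 = 316.15 K
  T_cold = 2 + 273.15 = 275.15 K
Apply Carnot COP formula:
  COP = T_hot_K / (T_hot_K - T_cold_K) = 316.15 / 41.0
  COP = 7.711

7.711


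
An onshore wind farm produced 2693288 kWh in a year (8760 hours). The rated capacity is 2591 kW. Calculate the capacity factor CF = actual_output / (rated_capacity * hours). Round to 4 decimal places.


Capacity factor = actual output / maximum possible output
Maximum possible = rated * hours = 2591 * 8760 = 22697160 kWh
CF = 2693288 / 22697160
CF = 0.1187

0.1187


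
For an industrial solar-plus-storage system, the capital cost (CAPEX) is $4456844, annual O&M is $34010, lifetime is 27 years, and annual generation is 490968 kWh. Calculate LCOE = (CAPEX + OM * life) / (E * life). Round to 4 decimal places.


Total cost = CAPEX + OM * lifetime = 4456844 + 34010 * 27 = 4456844 + 918270 = 5375114
Total generation = annual * lifetime = 490968 * 27 = 13256136 kWh
LCOE = 5375114 / 13256136
LCOE = 0.4055 $/kWh

0.4055


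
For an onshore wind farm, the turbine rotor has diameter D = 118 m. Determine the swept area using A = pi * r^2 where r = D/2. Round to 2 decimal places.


Compute the rotor radius:
  r = D / 2 = 118 / 2 = 59.0 m
Calculate swept area:
  A = pi * r^2 = pi * 59.0^2
  A = 10935.88 m^2

10935.88


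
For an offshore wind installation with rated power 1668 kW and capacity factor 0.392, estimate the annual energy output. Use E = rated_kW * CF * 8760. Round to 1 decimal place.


Annual energy = rated_kW * capacity_factor * hours_per_year
Given: P_rated = 1668 kW, CF = 0.392, hours = 8760
E = 1668 * 0.392 * 8760
E = 5727778.6 kWh

5727778.6


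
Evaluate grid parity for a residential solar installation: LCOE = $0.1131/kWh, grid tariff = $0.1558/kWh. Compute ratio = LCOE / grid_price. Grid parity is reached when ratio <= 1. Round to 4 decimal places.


Compare LCOE to grid price:
  LCOE = $0.1131/kWh, Grid price = $0.1558/kWh
  Ratio = LCOE / grid_price = 0.1131 / 0.1558 = 0.7259
  Grid parity achieved (ratio <= 1)? yes

0.7259


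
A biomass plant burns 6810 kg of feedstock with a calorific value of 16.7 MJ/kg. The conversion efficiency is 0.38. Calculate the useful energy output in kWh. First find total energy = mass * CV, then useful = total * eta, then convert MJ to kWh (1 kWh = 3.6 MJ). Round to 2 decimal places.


Total energy = mass * CV = 6810 * 16.7 = 113727.0 MJ
Useful energy = total * eta = 113727.0 * 0.38 = 43216.26 MJ
Convert to kWh: 43216.26 / 3.6
Useful energy = 12004.52 kWh

12004.52


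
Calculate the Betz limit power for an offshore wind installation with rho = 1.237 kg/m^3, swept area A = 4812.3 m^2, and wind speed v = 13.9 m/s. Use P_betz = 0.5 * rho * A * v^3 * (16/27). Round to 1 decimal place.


The Betz coefficient Cp_max = 16/27 = 0.5926
v^3 = 13.9^3 = 2685.619
P_betz = 0.5 * rho * A * v^3 * Cp_max
P_betz = 0.5 * 1.237 * 4812.3 * 2685.619 * 0.5926
P_betz = 4736886.9 W

4736886.9


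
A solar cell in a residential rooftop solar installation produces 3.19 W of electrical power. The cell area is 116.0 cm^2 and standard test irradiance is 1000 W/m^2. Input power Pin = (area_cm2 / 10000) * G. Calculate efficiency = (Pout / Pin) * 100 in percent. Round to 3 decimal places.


First compute the input power:
  Pin = area_cm2 / 10000 * G = 116.0 / 10000 * 1000 = 11.6 W
Then compute efficiency:
  Efficiency = (Pout / Pin) * 100 = (3.19 / 11.6) * 100
  Efficiency = 27.500%

27.500


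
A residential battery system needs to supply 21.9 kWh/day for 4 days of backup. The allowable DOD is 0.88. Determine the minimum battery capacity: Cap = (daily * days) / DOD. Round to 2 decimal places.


Total energy needed = daily * days = 21.9 * 4 = 87.6 kWh
Account for depth of discharge:
  Cap = total_energy / DOD = 87.6 / 0.88
  Cap = 99.55 kWh

99.55


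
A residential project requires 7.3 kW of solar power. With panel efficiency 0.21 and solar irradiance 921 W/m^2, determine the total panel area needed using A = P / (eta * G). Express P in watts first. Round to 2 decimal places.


Convert target power to watts: P = 7.3 * 1000 = 7300.0 W
Compute denominator: eta * G = 0.21 * 921 = 193.41
Required area A = P / (eta * G) = 7300.0 / 193.41
A = 37.74 m^2

37.74


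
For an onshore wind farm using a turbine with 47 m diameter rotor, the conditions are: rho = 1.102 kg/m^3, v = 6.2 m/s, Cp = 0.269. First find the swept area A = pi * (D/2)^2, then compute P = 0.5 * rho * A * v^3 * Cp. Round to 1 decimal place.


Step 1 -- Compute swept area:
  A = pi * (D/2)^2 = pi * (47/2)^2 = 1734.94 m^2
Step 2 -- Apply wind power equation:
  P = 0.5 * rho * A * v^3 * Cp
  v^3 = 6.2^3 = 238.328
  P = 0.5 * 1.102 * 1734.94 * 238.328 * 0.269
  P = 61286.5 W

61286.5


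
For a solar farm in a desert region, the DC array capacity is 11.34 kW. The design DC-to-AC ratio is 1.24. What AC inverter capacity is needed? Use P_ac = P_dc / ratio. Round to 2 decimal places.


The inverter AC capacity is determined by the DC/AC ratio.
Given: P_dc = 11.34 kW, DC/AC ratio = 1.24
P_ac = P_dc / ratio = 11.34 / 1.24
P_ac = 9.15 kW

9.15


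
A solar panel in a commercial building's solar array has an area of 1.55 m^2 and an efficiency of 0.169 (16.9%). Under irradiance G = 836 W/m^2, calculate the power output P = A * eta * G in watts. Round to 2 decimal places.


Use the solar power formula P = A * eta * G.
Given: A = 1.55 m^2, eta = 0.169, G = 836 W/m^2
P = 1.55 * 0.169 * 836
P = 218.99 W

218.99


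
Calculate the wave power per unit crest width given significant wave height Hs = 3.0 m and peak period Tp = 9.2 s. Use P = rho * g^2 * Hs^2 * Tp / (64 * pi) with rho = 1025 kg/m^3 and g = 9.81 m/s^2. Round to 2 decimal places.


Apply wave power formula:
  g^2 = 9.81^2 = 96.2361
  Hs^2 = 3.0^2 = 9.0
  Numerator = rho * g^2 * Hs^2 * Tp = 1025 * 96.2361 * 9.0 * 9.2 = 8167557.81
  Denominator = 64 * pi = 201.0619
  P = 8167557.81 / 201.0619 = 40622.10 W/m

40622.10


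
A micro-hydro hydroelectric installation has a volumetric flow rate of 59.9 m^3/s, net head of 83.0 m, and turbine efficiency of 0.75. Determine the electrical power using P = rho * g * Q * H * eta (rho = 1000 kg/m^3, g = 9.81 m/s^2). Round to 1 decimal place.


Apply the hydropower formula P = rho * g * Q * H * eta
rho * g = 1000 * 9.81 = 9810.0
P = 9810.0 * 59.9 * 83.0 * 0.75
P = 36579282.8 W

36579282.8


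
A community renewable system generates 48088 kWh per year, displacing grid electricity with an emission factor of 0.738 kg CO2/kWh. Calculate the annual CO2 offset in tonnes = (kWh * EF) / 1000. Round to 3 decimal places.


CO2 offset in kg = generation * emission_factor
CO2 offset = 48088 * 0.738 = 35488.94 kg
Convert to tonnes:
  CO2 offset = 35488.94 / 1000 = 35.489 tonnes

35.489


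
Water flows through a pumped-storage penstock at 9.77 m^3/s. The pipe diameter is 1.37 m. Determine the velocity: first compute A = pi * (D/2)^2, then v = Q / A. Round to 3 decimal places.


Compute pipe cross-sectional area:
  A = pi * (D/2)^2 = pi * (1.37/2)^2 = 1.4741 m^2
Calculate velocity:
  v = Q / A = 9.77 / 1.4741
  v = 6.628 m/s

6.628


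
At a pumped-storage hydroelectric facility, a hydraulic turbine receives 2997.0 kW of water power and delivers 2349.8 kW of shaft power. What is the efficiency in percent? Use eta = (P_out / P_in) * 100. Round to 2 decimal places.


Turbine efficiency = (output power / input power) * 100
eta = (2349.8 / 2997.0) * 100
eta = 78.41%

78.41


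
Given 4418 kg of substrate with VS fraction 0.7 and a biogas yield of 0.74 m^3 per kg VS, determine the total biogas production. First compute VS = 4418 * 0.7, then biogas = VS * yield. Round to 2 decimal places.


Compute volatile solids:
  VS = mass * VS_fraction = 4418 * 0.7 = 3092.6 kg
Calculate biogas volume:
  Biogas = VS * specific_yield = 3092.6 * 0.74
  Biogas = 2288.52 m^3

2288.52


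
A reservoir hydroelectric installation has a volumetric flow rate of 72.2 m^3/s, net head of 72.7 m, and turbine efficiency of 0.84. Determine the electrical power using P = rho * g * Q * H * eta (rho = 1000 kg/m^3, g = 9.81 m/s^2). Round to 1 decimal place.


Apply the hydropower formula P = rho * g * Q * H * eta
rho * g = 1000 * 9.81 = 9810.0
P = 9810.0 * 72.2 * 72.7 * 0.84
P = 43253365.2 W

43253365.2


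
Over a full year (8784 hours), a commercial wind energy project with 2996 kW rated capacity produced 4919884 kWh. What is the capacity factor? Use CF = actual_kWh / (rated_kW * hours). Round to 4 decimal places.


Capacity factor = actual output / maximum possible output
Maximum possible = rated * hours = 2996 * 8784 = 26316864 kWh
CF = 4919884 / 26316864
CF = 0.1869

0.1869


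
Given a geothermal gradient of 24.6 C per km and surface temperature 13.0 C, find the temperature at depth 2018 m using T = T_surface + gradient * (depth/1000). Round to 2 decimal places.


Convert depth to km: 2018 / 1000 = 2.018 km
Temperature increase = gradient * depth_km = 24.6 * 2.018 = 49.64 C
Temperature at depth = T_surface + delta_T = 13.0 + 49.64
T = 62.64 C

62.64


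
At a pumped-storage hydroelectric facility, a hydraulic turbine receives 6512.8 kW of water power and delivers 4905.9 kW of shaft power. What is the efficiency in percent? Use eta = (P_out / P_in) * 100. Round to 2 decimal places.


Turbine efficiency = (output power / input power) * 100
eta = (4905.9 / 6512.8) * 100
eta = 75.33%

75.33


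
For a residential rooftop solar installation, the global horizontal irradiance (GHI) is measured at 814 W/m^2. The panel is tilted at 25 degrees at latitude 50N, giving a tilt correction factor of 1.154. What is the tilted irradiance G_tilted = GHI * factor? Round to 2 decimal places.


Identify the given values:
  GHI = 814 W/m^2, tilt correction factor = 1.154
Apply the formula G_tilted = GHI * factor:
  G_tilted = 814 * 1.154
  G_tilted = 939.36 W/m^2

939.36


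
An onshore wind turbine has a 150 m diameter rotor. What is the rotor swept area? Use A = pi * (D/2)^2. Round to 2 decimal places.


Compute the rotor radius:
  r = D / 2 = 150 / 2 = 75.0 m
Calculate swept area:
  A = pi * r^2 = pi * 75.0^2
  A = 17671.46 m^2

17671.46


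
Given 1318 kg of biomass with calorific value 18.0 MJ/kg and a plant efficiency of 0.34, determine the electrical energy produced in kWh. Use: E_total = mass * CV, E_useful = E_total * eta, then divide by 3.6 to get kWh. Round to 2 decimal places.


Total energy = mass * CV = 1318 * 18.0 = 23724.0 MJ
Useful energy = total * eta = 23724.0 * 0.34 = 8066.16 MJ
Convert to kWh: 8066.16 / 3.6
Useful energy = 2240.60 kWh

2240.60


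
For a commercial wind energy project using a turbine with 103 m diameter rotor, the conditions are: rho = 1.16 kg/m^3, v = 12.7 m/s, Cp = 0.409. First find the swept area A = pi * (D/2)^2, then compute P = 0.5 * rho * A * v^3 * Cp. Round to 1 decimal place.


Step 1 -- Compute swept area:
  A = pi * (D/2)^2 = pi * (103/2)^2 = 8332.29 m^2
Step 2 -- Apply wind power equation:
  P = 0.5 * rho * A * v^3 * Cp
  v^3 = 12.7^3 = 2048.383
  P = 0.5 * 1.16 * 8332.29 * 2048.383 * 0.409
  P = 4048804.4 W

4048804.4


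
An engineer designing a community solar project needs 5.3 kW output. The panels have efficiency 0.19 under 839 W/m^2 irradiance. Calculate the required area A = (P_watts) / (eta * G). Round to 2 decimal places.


Convert target power to watts: P = 5.3 * 1000 = 5300.0 W
Compute denominator: eta * G = 0.19 * 839 = 159.41
Required area A = P / (eta * G) = 5300.0 / 159.41
A = 33.25 m^2

33.25


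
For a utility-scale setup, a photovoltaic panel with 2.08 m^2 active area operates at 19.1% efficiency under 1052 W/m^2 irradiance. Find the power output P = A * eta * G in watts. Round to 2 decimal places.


Use the solar power formula P = A * eta * G.
Given: A = 2.08 m^2, eta = 0.191, G = 1052 W/m^2
P = 2.08 * 0.191 * 1052
P = 417.94 W

417.94


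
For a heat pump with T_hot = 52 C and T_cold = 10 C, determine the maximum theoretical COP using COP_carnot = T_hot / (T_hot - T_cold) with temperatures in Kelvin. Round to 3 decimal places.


Convert to Kelvin:
  T_hot = 52 + 273.15 = 325.15 K
  T_cold = 10 + 273.15 = 283.15 K
Apply Carnot COP formula:
  COP = T_hot_K / (T_hot_K - T_cold_K) = 325.15 / 42.0
  COP = 7.742

7.742


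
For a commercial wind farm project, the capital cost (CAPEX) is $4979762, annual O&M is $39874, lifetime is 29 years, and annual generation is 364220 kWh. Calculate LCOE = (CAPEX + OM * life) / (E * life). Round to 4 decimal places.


Total cost = CAPEX + OM * lifetime = 4979762 + 39874 * 29 = 4979762 + 1156346 = 6136108
Total generation = annual * lifetime = 364220 * 29 = 10562380 kWh
LCOE = 6136108 / 10562380
LCOE = 0.5809 $/kWh

0.5809


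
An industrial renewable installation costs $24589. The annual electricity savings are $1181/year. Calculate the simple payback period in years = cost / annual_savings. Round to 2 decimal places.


Simple payback period = initial cost / annual savings
Payback = 24589 / 1181
Payback = 20.82 years

20.82


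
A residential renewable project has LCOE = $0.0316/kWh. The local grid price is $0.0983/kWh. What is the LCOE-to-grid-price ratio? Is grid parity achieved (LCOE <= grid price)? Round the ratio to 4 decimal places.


Compare LCOE to grid price:
  LCOE = $0.0316/kWh, Grid price = $0.0983/kWh
  Ratio = LCOE / grid_price = 0.0316 / 0.0983 = 0.3215
  Grid parity achieved (ratio <= 1)? yes

0.3215


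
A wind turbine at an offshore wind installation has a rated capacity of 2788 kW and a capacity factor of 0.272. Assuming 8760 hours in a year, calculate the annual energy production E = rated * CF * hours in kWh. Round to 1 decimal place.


Annual energy = rated_kW * capacity_factor * hours_per_year
Given: P_rated = 2788 kW, CF = 0.272, hours = 8760
E = 2788 * 0.272 * 8760
E = 6643023.4 kWh

6643023.4


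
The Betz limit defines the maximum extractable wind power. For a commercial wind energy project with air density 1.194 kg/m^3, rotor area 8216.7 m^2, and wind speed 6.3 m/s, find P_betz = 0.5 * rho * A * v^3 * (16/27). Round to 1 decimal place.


The Betz coefficient Cp_max = 16/27 = 0.5926
v^3 = 6.3^3 = 250.047
P_betz = 0.5 * rho * A * v^3 * Cp_max
P_betz = 0.5 * 1.194 * 8216.7 * 250.047 * 0.5926
P_betz = 726858.1 W

726858.1


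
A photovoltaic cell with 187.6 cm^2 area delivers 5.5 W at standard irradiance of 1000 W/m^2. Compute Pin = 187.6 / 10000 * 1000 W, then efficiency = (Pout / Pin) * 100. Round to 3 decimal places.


First compute the input power:
  Pin = area_cm2 / 10000 * G = 187.6 / 10000 * 1000 = 18.76 W
Then compute efficiency:
  Efficiency = (Pout / Pin) * 100 = (5.5 / 18.76) * 100
  Efficiency = 29.318%

29.318


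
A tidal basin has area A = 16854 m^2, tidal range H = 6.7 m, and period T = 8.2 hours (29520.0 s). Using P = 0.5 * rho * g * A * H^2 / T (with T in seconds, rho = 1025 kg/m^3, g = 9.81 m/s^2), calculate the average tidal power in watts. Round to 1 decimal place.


Convert period to seconds: T = 8.2 * 3600 = 29520.0 s
H^2 = 6.7^2 = 44.89
P = 0.5 * rho * g * A * H^2 / T
P = 0.5 * 1025 * 9.81 * 16854 * 44.89 / 29520.0
P = 128854.4 W

128854.4


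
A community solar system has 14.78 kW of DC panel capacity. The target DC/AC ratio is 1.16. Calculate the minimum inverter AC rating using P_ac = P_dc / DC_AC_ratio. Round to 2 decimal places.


The inverter AC capacity is determined by the DC/AC ratio.
Given: P_dc = 14.78 kW, DC/AC ratio = 1.16
P_ac = P_dc / ratio = 14.78 / 1.16
P_ac = 12.74 kW

12.74


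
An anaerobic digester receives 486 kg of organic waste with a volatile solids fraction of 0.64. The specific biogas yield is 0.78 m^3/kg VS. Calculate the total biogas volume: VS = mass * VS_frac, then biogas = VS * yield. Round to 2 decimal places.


Compute volatile solids:
  VS = mass * VS_fraction = 486 * 0.64 = 311.04 kg
Calculate biogas volume:
  Biogas = VS * specific_yield = 311.04 * 0.78
  Biogas = 242.61 m^3

242.61


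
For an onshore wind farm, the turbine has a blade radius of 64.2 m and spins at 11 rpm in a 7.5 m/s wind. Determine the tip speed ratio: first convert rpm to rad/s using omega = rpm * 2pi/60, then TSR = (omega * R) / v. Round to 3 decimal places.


Convert rotational speed to rad/s:
  omega = 11 * 2 * pi / 60 = 1.1519 rad/s
Compute tip speed:
  v_tip = omega * R = 1.1519 * 64.2 = 73.953 m/s
Tip speed ratio:
  TSR = v_tip / v_wind = 73.953 / 7.5 = 9.860

9.860


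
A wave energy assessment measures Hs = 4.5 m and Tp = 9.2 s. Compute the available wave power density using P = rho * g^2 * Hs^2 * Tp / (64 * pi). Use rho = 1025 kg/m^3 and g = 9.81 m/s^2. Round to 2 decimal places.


Apply wave power formula:
  g^2 = 9.81^2 = 96.2361
  Hs^2 = 4.5^2 = 20.25
  Numerator = rho * g^2 * Hs^2 * Tp = 1025 * 96.2361 * 20.25 * 9.2 = 18377005.07
  Denominator = 64 * pi = 201.0619
  P = 18377005.07 / 201.0619 = 91399.72 W/m

91399.72


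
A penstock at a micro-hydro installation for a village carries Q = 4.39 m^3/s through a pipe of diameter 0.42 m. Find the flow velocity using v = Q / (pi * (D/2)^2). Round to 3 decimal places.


Compute pipe cross-sectional area:
  A = pi * (D/2)^2 = pi * (0.42/2)^2 = 0.1385 m^2
Calculate velocity:
  v = Q / A = 4.39 / 0.1385
  v = 31.687 m/s

31.687


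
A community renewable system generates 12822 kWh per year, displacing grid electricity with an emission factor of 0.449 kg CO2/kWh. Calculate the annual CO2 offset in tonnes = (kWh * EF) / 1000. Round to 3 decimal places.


CO2 offset in kg = generation * emission_factor
CO2 offset = 12822 * 0.449 = 5757.08 kg
Convert to tonnes:
  CO2 offset = 5757.08 / 1000 = 5.757 tonnes

5.757


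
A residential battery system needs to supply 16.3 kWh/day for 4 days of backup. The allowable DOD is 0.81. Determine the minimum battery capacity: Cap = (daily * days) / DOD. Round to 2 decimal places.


Total energy needed = daily * days = 16.3 * 4 = 65.2 kWh
Account for depth of discharge:
  Cap = total_energy / DOD = 65.2 / 0.81
  Cap = 80.49 kWh

80.49


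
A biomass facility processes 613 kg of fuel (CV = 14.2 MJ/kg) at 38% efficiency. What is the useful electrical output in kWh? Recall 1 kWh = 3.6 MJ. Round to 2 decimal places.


Total energy = mass * CV = 613 * 14.2 = 8704.6 MJ
Useful energy = total * eta = 8704.6 * 0.38 = 3307.75 MJ
Convert to kWh: 3307.75 / 3.6
Useful energy = 918.82 kWh

918.82


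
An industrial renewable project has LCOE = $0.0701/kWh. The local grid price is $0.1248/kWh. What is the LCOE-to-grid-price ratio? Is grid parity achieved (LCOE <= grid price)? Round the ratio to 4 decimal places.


Compare LCOE to grid price:
  LCOE = $0.0701/kWh, Grid price = $0.1248/kWh
  Ratio = LCOE / grid_price = 0.0701 / 0.1248 = 0.5617
  Grid parity achieved (ratio <= 1)? yes

0.5617


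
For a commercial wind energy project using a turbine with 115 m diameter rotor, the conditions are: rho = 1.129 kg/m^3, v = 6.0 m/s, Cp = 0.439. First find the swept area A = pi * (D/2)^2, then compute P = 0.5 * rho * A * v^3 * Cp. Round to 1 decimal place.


Step 1 -- Compute swept area:
  A = pi * (D/2)^2 = pi * (115/2)^2 = 10386.89 m^2
Step 2 -- Apply wind power equation:
  P = 0.5 * rho * A * v^3 * Cp
  v^3 = 6.0^3 = 216.0
  P = 0.5 * 1.129 * 10386.89 * 216.0 * 0.439
  P = 555991.0 W

555991.0


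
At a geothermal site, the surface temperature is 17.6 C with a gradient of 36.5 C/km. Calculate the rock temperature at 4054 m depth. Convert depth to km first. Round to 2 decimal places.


Convert depth to km: 4054 / 1000 = 4.054 km
Temperature increase = gradient * depth_km = 36.5 * 4.054 = 147.97 C
Temperature at depth = T_surface + delta_T = 17.6 + 147.97
T = 165.57 C

165.57


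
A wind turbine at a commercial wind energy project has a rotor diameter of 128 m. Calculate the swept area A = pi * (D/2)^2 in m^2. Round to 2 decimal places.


Compute the rotor radius:
  r = D / 2 = 128 / 2 = 64.0 m
Calculate swept area:
  A = pi * r^2 = pi * 64.0^2
  A = 12867.96 m^2

12867.96


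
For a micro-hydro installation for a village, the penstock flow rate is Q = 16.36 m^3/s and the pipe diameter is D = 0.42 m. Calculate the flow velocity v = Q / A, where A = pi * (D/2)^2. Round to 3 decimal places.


Compute pipe cross-sectional area:
  A = pi * (D/2)^2 = pi * (0.42/2)^2 = 0.1385 m^2
Calculate velocity:
  v = Q / A = 16.36 / 0.1385
  v = 118.085 m/s

118.085


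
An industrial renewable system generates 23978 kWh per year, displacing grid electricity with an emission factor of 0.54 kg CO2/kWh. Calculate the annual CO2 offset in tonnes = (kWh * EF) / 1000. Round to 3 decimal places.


CO2 offset in kg = generation * emission_factor
CO2 offset = 23978 * 0.54 = 12948.12 kg
Convert to tonnes:
  CO2 offset = 12948.12 / 1000 = 12.948 tonnes

12.948


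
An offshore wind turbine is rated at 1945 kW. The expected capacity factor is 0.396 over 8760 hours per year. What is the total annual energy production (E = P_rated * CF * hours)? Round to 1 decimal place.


Annual energy = rated_kW * capacity_factor * hours_per_year
Given: P_rated = 1945 kW, CF = 0.396, hours = 8760
E = 1945 * 0.396 * 8760
E = 6747127.2 kWh

6747127.2


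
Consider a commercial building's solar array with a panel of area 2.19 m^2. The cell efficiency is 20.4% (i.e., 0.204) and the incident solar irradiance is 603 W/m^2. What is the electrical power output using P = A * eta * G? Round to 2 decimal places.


Use the solar power formula P = A * eta * G.
Given: A = 2.19 m^2, eta = 0.204, G = 603 W/m^2
P = 2.19 * 0.204 * 603
P = 269.40 W

269.40


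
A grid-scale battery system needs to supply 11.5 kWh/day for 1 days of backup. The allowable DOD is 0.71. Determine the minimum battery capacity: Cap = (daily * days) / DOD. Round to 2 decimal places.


Total energy needed = daily * days = 11.5 * 1 = 11.5 kWh
Account for depth of discharge:
  Cap = total_energy / DOD = 11.5 / 0.71
  Cap = 16.20 kWh

16.20


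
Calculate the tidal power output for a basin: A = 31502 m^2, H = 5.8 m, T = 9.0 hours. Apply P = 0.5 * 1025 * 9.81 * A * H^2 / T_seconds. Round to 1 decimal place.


Convert period to seconds: T = 9.0 * 3600 = 32400.0 s
H^2 = 5.8^2 = 33.64
P = 0.5 * rho * g * A * H^2 / T
P = 0.5 * 1025 * 9.81 * 31502 * 33.64 / 32400.0
P = 164441.7 W

164441.7


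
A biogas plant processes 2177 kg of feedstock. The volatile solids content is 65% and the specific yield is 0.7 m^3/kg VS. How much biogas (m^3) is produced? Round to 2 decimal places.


Compute volatile solids:
  VS = mass * VS_fraction = 2177 * 0.65 = 1415.05 kg
Calculate biogas volume:
  Biogas = VS * specific_yield = 1415.05 * 0.7
  Biogas = 990.54 m^3

990.54


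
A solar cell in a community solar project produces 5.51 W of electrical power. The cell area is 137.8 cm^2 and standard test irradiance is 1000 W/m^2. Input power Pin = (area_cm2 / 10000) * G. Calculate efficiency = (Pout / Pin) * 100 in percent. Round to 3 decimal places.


First compute the input power:
  Pin = area_cm2 / 10000 * G = 137.8 / 10000 * 1000 = 13.78 W
Then compute efficiency:
  Efficiency = (Pout / Pin) * 100 = (5.51 / 13.78) * 100
  Efficiency = 39.985%

39.985


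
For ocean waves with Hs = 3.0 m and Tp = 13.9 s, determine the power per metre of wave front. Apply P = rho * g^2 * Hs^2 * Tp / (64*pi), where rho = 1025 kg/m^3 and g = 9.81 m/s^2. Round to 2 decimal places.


Apply wave power formula:
  g^2 = 9.81^2 = 96.2361
  Hs^2 = 3.0^2 = 9.0
  Numerator = rho * g^2 * Hs^2 * Tp = 1025 * 96.2361 * 9.0 * 13.9 = 12340114.51
  Denominator = 64 * pi = 201.0619
  P = 12340114.51 / 201.0619 = 61374.69 W/m

61374.69


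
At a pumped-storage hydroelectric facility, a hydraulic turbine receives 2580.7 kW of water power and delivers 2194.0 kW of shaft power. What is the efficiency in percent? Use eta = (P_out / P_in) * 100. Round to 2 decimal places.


Turbine efficiency = (output power / input power) * 100
eta = (2194.0 / 2580.7) * 100
eta = 85.02%

85.02


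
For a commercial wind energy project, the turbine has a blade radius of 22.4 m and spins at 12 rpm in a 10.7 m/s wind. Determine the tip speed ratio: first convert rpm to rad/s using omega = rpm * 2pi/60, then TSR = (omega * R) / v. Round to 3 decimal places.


Convert rotational speed to rad/s:
  omega = 12 * 2 * pi / 60 = 1.2566 rad/s
Compute tip speed:
  v_tip = omega * R = 1.2566 * 22.4 = 28.149 m/s
Tip speed ratio:
  TSR = v_tip / v_wind = 28.149 / 10.7 = 2.631

2.631


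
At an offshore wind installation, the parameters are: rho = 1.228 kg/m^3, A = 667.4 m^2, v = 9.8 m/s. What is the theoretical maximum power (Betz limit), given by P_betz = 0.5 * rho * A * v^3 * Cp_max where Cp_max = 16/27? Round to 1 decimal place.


The Betz coefficient Cp_max = 16/27 = 0.5926
v^3 = 9.8^3 = 941.192
P_betz = 0.5 * rho * A * v^3 * Cp_max
P_betz = 0.5 * 1.228 * 667.4 * 941.192 * 0.5926
P_betz = 228554.1 W

228554.1


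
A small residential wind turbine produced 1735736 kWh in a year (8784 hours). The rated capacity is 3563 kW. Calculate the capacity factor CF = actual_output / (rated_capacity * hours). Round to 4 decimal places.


Capacity factor = actual output / maximum possible output
Maximum possible = rated * hours = 3563 * 8784 = 31297392 kWh
CF = 1735736 / 31297392
CF = 0.0555

0.0555


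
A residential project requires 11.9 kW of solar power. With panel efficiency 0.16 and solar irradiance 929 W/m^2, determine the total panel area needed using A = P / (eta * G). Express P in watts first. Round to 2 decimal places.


Convert target power to watts: P = 11.9 * 1000 = 11900.0 W
Compute denominator: eta * G = 0.16 * 929 = 148.64
Required area A = P / (eta * G) = 11900.0 / 148.64
A = 80.06 m^2

80.06


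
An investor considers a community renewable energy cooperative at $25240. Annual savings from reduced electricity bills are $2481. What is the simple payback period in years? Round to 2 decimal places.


Simple payback period = initial cost / annual savings
Payback = 25240 / 2481
Payback = 10.17 years

10.17


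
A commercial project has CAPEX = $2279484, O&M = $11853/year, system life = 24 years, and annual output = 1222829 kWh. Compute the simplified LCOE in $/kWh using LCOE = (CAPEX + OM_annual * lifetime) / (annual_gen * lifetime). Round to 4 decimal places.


Total cost = CAPEX + OM * lifetime = 2279484 + 11853 * 24 = 2279484 + 284472 = 2563956
Total generation = annual * lifetime = 1222829 * 24 = 29347896 kWh
LCOE = 2563956 / 29347896
LCOE = 0.0874 $/kWh

0.0874


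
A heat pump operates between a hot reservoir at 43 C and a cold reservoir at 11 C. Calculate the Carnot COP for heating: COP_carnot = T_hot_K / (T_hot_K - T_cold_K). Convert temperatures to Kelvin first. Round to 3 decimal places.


Convert to Kelvin:
  T_hot = 43 + 273.15 = 316.15 K
  T_cold = 11 + 273.15 = 284.15 K
Apply Carnot COP formula:
  COP = T_hot_K / (T_hot_K - T_cold_K) = 316.15 / 32.0
  COP = 9.880

9.880


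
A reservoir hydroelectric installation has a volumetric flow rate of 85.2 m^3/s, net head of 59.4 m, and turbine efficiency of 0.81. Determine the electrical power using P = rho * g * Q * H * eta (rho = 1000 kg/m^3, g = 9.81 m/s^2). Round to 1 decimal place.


Apply the hydropower formula P = rho * g * Q * H * eta
rho * g = 1000 * 9.81 = 9810.0
P = 9810.0 * 85.2 * 59.4 * 0.81
P = 40214258.6 W

40214258.6
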